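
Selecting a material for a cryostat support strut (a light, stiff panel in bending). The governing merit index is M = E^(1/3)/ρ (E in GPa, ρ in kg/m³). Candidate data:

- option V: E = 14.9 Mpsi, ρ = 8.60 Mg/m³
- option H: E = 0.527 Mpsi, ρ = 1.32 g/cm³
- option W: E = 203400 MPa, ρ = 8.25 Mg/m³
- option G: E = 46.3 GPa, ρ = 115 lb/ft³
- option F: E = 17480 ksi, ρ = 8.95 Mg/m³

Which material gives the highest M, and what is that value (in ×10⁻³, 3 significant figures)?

Normalizing units and computing the index:
  option V: E = 102.7 GPa, ρ = 8600 kg/m³
  option H: E = 3.634 GPa, ρ = 1320 kg/m³
  option W: E = 203.4 GPa, ρ = 8250 kg/m³
  option G: E = 46.30 GPa, ρ = 1842 kg/m³
  option F: E = 120.5 GPa, ρ = 8950 kg/m³
  option G: M = 1.95×10⁻³
  option H: M = 1.16×10⁻³
  option W: M = 0.713×10⁻³
  option F: M = 0.552×10⁻³
  option V: M = 0.545×10⁻³
Option G ranks first.

option G, M = 1.95×10⁻³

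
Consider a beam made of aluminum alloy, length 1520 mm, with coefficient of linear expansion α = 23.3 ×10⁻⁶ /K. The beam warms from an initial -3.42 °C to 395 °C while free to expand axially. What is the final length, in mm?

1534.1 mm

ΔT = 395 − (-3.42) = 398.4 K.
ΔL = α·L₀·ΔT = 23.3×10⁻⁶ × 1520 mm × 398.4 K = 14.1 mm.
L = L₀ + ΔL = 1520 + 14.1 = 1534.1 mm.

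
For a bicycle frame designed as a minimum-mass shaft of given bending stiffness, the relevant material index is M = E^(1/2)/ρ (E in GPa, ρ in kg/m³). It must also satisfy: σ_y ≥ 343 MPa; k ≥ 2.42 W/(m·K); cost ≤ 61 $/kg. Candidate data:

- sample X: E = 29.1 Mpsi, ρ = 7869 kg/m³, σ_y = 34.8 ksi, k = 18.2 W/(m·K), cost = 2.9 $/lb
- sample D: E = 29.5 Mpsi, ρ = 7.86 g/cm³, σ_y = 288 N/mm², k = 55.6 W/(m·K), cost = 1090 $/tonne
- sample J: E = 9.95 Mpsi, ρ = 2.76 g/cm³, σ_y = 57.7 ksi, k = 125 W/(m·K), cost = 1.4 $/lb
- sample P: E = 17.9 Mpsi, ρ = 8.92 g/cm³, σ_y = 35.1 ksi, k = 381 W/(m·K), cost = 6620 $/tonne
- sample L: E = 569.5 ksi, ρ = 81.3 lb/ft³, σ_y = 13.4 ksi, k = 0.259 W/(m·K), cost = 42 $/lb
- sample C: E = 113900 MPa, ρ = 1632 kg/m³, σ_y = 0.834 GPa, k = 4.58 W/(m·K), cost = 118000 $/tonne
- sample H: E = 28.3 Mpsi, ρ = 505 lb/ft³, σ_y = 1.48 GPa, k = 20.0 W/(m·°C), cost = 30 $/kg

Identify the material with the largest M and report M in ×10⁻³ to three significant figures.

Screen on constraints: σ_y ≥ 343 MPa; k ≥ 2.42 W/(m·K); cost ≤ 61 $/kg. Survivors: sample J, sample H.
Normalizing units and computing the index:
  sample J: E = 68.60 GPa, ρ = 2760 kg/m³
  sample H: E = 195.1 GPa, ρ = 8089 kg/m³
  sample J: M = 3.00×10⁻³
  sample H: M = 1.73×10⁻³
Sample J has the largest M.

sample J, M = 3.00×10⁻³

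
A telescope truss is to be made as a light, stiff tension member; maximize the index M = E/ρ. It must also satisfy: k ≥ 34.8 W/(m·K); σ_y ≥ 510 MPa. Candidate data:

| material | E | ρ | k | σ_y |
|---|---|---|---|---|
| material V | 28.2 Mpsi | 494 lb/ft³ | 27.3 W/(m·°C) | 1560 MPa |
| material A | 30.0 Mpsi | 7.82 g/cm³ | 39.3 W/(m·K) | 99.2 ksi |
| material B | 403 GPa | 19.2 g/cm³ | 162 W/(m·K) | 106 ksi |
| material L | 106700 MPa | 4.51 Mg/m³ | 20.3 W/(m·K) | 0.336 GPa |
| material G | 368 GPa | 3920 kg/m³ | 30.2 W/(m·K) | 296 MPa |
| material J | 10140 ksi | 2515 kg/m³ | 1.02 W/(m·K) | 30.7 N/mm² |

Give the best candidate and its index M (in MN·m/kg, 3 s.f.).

Screen on constraints: k ≥ 34.8 W/(m·K); σ_y ≥ 510 MPa. Survivors: material A, material B.
After converting to SI:
  material A: E = 206.8 GPa, ρ = 7820 kg/m³
  material B: E = 403.0 GPa, ρ = 19200 kg/m³
  material A: M = 26.5 MN·m/kg
  material B: M = 21.0 MN·m/kg
Highest index: material A.

material A, M = 26.5 MN·m/kg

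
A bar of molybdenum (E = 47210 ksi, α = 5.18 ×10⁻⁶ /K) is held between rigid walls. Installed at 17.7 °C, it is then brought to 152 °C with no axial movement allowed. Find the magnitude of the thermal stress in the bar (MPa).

E = 47210 ksi = 325.5 GPa.
ΔT = 134.3 K. Constrained thermal stress σ = E·α·ΔT = 325.5×10³ MPa × 5.18×10⁻⁶ × 134.3 = 226 MPa (compressive).

226 MPa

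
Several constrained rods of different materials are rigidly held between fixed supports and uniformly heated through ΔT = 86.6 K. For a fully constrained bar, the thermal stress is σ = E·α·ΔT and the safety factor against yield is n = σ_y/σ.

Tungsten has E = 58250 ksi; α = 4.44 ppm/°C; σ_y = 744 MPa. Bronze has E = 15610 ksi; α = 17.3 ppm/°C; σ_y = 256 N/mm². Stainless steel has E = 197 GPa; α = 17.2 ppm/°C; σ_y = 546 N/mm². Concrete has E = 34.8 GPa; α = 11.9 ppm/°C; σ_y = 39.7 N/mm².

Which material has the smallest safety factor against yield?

Per material, after unit conversion:
  tungsten: E = 401.6, α = 4.44, σ_y = 744.0 → σ = 154 MPa, n = 4.82
  bronze: E = 107.6, α = 17.3, σ_y = 256.0 → σ = 161 MPa, n = 1.59
  stainless steel: E = 197.0, α = 17.2, σ_y = 546.0 → σ = 293 MPa, n = 1.86
  concrete: E = 34.80, α = 11.9, σ_y = 39.70 → σ = 35.9 MPa, n = 1.11
The minimum is concrete at n = 1.11.

concrete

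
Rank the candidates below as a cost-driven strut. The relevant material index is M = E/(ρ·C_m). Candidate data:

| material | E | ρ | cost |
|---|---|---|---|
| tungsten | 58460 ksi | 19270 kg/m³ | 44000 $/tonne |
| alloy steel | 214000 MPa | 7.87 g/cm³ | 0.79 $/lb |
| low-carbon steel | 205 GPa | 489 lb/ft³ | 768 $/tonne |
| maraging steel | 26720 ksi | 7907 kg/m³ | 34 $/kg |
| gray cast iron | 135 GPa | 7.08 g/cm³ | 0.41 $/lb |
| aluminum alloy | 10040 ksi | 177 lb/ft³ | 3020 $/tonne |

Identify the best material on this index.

low-carbon steel

In SI units:
  tungsten: E = 403.1 GPa, ρ = 19270 kg/m³, cost = 44.00 $/kg
  alloy steel: E = 214.0 GPa, ρ = 7870 kg/m³, cost = 1.742 $/kg
  low-carbon steel: E = 205.0 GPa, ρ = 7833 kg/m³, cost = 0.7680 $/kg
  maraging steel: E = 184.2 GPa, ρ = 7907 kg/m³, cost = 34.00 $/kg
  gray cast iron: E = 135.0 GPa, ρ = 7080 kg/m³, cost = 0.9039 $/kg
  aluminum alloy: E = 69.22 GPa, ρ = 2835 kg/m³, cost = 3.020 $/kg
  low-carbon steel: M = 34.1 MN·m per $
  gray cast iron: M = 21.1 MN·m per $
  alloy steel: M = 15.6 MN·m per $
  aluminum alloy: M = 8.08 MN·m per $
  maraging steel: M = 0.685 MN·m per $
  tungsten: M = 0.475 MN·m per $
Low-carbon steel ranks first.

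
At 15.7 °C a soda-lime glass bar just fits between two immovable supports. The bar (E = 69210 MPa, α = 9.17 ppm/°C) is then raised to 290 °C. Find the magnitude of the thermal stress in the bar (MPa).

174 MPa

E = 69210 MPa = 69.21 GPa.
ΔT = 274.3 K. Constrained thermal stress σ = E·α·ΔT = 69.21×10³ MPa × 9.17×10⁻⁶ × 274.3 = 174 MPa (compressive).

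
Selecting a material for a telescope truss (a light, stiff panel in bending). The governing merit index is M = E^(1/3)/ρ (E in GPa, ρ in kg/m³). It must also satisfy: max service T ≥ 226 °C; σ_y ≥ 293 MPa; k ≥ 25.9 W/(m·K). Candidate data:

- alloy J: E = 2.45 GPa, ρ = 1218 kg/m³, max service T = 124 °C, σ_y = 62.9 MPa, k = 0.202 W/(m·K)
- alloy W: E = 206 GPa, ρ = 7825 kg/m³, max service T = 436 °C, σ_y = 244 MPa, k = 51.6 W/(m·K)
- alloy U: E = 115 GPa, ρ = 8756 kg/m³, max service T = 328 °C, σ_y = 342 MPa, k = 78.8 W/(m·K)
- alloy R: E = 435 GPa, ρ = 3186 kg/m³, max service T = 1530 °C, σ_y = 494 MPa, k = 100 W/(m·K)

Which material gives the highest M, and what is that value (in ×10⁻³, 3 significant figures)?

Screen on constraints: max service T ≥ 226 °C; σ_y ≥ 293 MPa; k ≥ 25.9 W/(m·K). Survivors: alloy U, alloy R.
Per-candidate index values:
  alloy R: M = 2.38×10⁻³
  alloy U: M = 0.555×10⁻³
The maximum is for alloy R.

alloy R, M = 2.38×10⁻³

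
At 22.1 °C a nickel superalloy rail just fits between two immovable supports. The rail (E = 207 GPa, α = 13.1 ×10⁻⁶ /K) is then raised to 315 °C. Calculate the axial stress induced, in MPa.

ΔT = 292.9 K. Constrained thermal stress σ = E·α·ΔT = 207.0×10³ MPa × 13.1×10⁻⁶ × 292.9 = 794 MPa (compressive).

794 MPa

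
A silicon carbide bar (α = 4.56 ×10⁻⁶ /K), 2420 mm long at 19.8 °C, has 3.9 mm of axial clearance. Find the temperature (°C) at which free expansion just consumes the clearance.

α·L₀·ΔT = 3.9 mm ⇒ ΔT = 3.9 / (4.56×10⁻⁶ × 2420.0) = 353.4 K.
T = 19.8 + 353.4 = 373.2 °C.

373 °C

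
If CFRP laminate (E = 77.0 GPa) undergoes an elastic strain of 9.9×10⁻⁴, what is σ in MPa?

σ = E·ε = 77000 MPa × 9.9×10⁻⁴ = 76.2 MPa.

76.2 MPa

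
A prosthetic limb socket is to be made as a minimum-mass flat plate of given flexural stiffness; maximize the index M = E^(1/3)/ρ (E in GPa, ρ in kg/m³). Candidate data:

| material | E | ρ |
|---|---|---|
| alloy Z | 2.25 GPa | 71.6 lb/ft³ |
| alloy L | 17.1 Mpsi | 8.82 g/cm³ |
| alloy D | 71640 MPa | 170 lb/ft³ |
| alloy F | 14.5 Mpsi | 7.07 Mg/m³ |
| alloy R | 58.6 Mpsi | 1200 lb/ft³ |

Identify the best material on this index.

Putting every candidate on a common basis:
  alloy Z: E = 2.250 GPa, ρ = 1147 kg/m³
  alloy L: E = 117.9 GPa, ρ = 8820 kg/m³
  alloy D: E = 71.64 GPa, ρ = 2723 kg/m³
  alloy F: E = 99.97 GPa, ρ = 7070 kg/m³
  alloy R: E = 404.0 GPa, ρ = 19220 kg/m³
  alloy D: M = 1.53×10⁻³
  alloy Z: M = 1.14×10⁻³
  alloy F: M = 0.656×10⁻³
  alloy L: M = 0.556×10⁻³
  alloy R: M = 0.385×10⁻³
Highest index: alloy D.

alloy D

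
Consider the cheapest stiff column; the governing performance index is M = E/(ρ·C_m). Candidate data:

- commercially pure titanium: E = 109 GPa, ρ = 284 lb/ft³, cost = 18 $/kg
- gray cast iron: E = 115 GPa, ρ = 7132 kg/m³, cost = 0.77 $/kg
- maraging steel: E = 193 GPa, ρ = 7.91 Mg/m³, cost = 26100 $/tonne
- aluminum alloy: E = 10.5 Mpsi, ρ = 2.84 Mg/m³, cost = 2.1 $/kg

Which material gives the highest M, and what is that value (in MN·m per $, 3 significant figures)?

gray cast iron, M = 20.9 MN·m per $

Putting every candidate on a common basis:
  commercially pure titanium: E = 109.0 GPa, ρ = 4549 kg/m³, cost = 18.00 $/kg
  gray cast iron: E = 115.0 GPa, ρ = 7132 kg/m³, cost = 0.7700 $/kg
  maraging steel: E = 193.0 GPa, ρ = 7910 kg/m³, cost = 26.10 $/kg
  aluminum alloy: E = 72.39 GPa, ρ = 2840 kg/m³, cost = 2.100 $/kg
  gray cast iron: M = 20.9 MN·m per $
  aluminum alloy: M = 12.1 MN·m per $
  commercially pure titanium: M = 1.33 MN·m per $
  maraging steel: M = 0.935 MN·m per $
The maximum is for gray cast iron.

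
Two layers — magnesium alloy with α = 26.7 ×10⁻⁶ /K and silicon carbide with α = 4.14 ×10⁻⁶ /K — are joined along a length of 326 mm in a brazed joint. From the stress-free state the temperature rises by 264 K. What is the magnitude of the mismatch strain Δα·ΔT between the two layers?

Δα = |26.7 − 4.14|×10⁻⁶/K = 22.6×10⁻⁶/K.
Mismatch strain = Δα·ΔT = 22.6×10⁻⁶ × 264.0 = 5.96×10⁻³.

5.96×10⁻³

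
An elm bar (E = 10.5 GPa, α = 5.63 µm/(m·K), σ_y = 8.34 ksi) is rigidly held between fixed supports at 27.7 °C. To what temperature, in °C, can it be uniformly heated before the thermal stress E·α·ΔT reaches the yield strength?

σ_y = 8.34 ksi = 57.50 MPa.
E·α·ΔT = 57.50 MPa ⇒ ΔT = 57.50 / (10.50×10³ × 5.63×10⁻⁶) = 972.7 K.
T = 27.7 + 972.7 = 1000 °C.

1000 °C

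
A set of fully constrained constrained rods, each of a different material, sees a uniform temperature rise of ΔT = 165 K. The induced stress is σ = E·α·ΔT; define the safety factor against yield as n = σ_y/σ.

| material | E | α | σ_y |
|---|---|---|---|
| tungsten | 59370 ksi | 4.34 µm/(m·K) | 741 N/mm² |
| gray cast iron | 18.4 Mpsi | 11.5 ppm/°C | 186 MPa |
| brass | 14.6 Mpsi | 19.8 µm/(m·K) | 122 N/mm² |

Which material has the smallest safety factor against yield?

brass

With everything in SI (GPa, ×10⁻⁶/K, MPa):
  tungsten: E = 409.3, α = 4.34, σ_y = 741.0 → σ = 293 MPa, n = 2.53
  gray cast iron: E = 126.9, α = 11.5, σ_y = 186.0 → σ = 241 MPa, n = 0.773
  brass: E = 100.7, α = 19.8, σ_y = 122.0 → σ = 329 MPa, n = 0.371
The minimum is brass at n = 0.371.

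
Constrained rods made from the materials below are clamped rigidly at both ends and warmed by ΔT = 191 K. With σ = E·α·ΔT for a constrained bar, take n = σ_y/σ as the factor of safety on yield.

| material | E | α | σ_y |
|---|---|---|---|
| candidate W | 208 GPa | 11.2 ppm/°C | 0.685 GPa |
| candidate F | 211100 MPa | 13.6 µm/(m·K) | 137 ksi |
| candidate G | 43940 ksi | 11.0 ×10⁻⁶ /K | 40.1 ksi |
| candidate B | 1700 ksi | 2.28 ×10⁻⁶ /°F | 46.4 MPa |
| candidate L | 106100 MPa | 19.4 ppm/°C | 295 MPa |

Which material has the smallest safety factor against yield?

In consistent units (E in GPa, α in ×10⁻⁶/K, σ_y in MPa):
  candidate W: E = 208.0, α = 11.2, σ_y = 685.0 → σ = 445 MPa, n = 1.54
  candidate F: E = 211.1, α = 13.6, σ_y = 944.6 → σ = 548 MPa, n = 1.72
  candidate G: E = 303.0, α = 11.0, σ_y = 276.5 → σ = 637 MPa, n = 0.434
  candidate B: E = 11.72, α = 4.10, σ_y = 46.40 → σ = 9.19 MPa, n = 5.05
  candidate L: E = 106.1, α = 19.4, σ_y = 295.0 → σ = 393 MPa, n = 0.750
Candidate G has the lowest safety factor, n = 0.434.

candidate G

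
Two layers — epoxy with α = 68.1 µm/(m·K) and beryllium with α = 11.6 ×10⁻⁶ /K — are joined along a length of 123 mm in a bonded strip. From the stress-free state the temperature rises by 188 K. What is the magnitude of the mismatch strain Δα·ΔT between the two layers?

0.0106

Δα = |68.1 − 11.6|×10⁻⁶/K = 56.5×10⁻⁶/K.
Mismatch strain = Δα·ΔT = 56.5×10⁻⁶ × 188.0 = 0.0106.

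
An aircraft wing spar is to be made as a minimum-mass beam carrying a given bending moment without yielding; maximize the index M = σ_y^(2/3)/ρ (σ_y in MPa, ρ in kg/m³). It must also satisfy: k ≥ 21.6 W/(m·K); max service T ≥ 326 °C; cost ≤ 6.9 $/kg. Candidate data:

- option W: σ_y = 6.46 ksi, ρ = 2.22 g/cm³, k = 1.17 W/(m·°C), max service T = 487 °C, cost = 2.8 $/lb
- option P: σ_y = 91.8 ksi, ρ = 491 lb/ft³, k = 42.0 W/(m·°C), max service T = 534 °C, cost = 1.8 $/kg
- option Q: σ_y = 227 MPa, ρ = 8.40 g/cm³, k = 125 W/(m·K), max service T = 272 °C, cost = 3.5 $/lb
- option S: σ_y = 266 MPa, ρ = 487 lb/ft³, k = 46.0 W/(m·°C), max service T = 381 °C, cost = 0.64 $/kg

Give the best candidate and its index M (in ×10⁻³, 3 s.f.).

Screen on constraints: k ≥ 21.6 W/(m·K); max service T ≥ 326 °C; cost ≤ 6.9 $/kg. Survivors: option P, option S.
Convert each candidate to consistent units, then evaluate M:
  option P: σ_y = 632.9 MPa, ρ = 7865 kg/m³
  option S: σ_y = 266.0 MPa, ρ = 7801 kg/m³
  option P: M = 9.37×10⁻³
  option S: M = 5.30×10⁻³
Option P ranks first.

option P, M = 9.37×10⁻³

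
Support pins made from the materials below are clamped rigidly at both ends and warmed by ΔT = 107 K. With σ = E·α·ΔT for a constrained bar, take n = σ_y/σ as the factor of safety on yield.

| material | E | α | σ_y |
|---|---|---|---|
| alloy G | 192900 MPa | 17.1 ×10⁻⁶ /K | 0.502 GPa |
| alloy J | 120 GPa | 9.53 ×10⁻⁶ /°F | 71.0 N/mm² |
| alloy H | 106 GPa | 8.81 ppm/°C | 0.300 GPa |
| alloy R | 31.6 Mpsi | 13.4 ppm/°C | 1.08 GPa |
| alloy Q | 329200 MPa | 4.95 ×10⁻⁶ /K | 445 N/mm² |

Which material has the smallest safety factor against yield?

With everything in SI (GPa, ×10⁻⁶/K, MPa):
  alloy G: E = 192.9, α = 17.1, σ_y = 502.0 → σ = 353 MPa, n = 1.42
  alloy J: E = 120.0, α = 17.2, σ_y = 71.00 → σ = 220 MPa, n = 0.322
  alloy H: E = 106.0, α = 8.81, σ_y = 300.0 → σ = 99.9 MPa, n = 3.00
  alloy R: E = 217.9, α = 13.4, σ_y = 1080 → σ = 312 MPa, n = 3.46
  alloy Q: E = 329.2, α = 4.95, σ_y = 445.0 → σ = 174 MPa, n = 2.55
Smallest n: alloy J with n = 0.322.

alloy J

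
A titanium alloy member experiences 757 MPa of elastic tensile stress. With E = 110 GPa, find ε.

6.88×10⁻³

ε = σ/E = 757 / 110000 = 6.88×10⁻³.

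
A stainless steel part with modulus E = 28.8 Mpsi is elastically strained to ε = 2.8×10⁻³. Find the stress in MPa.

E = 28.8 Mpsi = 198.6 GPa.
σ = E·ε = 198600 MPa × 2.8×10⁻³ = 556 MPa.

556 MPa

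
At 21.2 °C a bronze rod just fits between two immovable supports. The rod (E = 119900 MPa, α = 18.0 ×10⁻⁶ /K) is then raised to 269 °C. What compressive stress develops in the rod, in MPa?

535 MPa

E = 119900 MPa = 119.9 GPa.
ΔT = 247.8 K. Constrained thermal stress σ = E·α·ΔT = 119.9×10³ MPa × 18.0×10⁻⁶ × 247.8 = 535 MPa (compressive).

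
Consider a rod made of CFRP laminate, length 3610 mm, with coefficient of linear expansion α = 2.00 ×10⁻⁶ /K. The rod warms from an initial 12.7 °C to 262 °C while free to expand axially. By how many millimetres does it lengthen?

ΔT = 262 − 12.7 = 249.3 K.
ΔL = α·L₀·ΔT = 2.00×10⁻⁶ × 3610 mm × 249.3 K = 1.80 mm.

1.80 mm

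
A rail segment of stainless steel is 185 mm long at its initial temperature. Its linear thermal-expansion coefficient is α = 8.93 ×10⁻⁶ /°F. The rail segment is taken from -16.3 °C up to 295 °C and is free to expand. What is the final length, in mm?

Convert α: 8.93×10⁻⁶/°F × (9/5) = 16.1×10⁻⁶/K.
ΔT = 295 − (-16.3) = 311.3 K.
ΔL = α·L₀·ΔT = 16.1×10⁻⁶ × 185 mm × 311.3 K = 0.926 mm.
L = L₀ + ΔL = 185 + 0.926 = 185.93 mm.

185.93 mm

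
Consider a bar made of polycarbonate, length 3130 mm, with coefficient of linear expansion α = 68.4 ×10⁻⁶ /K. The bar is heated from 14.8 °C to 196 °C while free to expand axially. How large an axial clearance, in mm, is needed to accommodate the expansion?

ΔT = 196 − 14.8 = 181.2 K.
ΔL = α·L₀·ΔT = 68.4×10⁻⁶ × 3130 mm × 181.2 K = 38.8 mm.

38.8 mm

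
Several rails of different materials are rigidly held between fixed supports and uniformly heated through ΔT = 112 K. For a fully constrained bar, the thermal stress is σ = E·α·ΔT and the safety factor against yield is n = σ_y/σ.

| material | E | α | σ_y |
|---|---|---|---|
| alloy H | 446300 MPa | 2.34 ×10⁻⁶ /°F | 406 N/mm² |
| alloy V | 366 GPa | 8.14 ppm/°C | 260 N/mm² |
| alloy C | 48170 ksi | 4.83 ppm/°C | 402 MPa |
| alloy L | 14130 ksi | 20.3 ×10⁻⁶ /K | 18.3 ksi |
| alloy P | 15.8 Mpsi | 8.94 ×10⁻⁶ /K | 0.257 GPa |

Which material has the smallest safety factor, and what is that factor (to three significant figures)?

With everything in SI (GPa, ×10⁻⁶/K, MPa):
  alloy H: E = 446.3, α = 4.21, σ_y = 406.0 → σ = 211 MPa, n = 1.93
  alloy V: E = 366.0, α = 8.14, σ_y = 260.0 → σ = 334 MPa, n = 0.779
  alloy C: E = 332.1, α = 4.83, σ_y = 402.0 → σ = 180 MPa, n = 2.24
  alloy L: E = 97.42, α = 20.3, σ_y = 126.2 → σ = 222 MPa, n = 0.570
  alloy P: E = 108.9, α = 8.94, σ_y = 257.0 → σ = 109 MPa, n = 2.36
The minimum is alloy L at n = 0.570.

alloy L, n = 0.570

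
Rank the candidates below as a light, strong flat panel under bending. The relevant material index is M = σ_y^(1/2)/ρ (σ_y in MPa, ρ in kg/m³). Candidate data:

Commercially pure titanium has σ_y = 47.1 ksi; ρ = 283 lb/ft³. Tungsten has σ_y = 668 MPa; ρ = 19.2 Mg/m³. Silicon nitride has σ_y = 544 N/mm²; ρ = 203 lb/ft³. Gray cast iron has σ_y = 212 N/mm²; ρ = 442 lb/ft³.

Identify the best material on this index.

Convert each candidate to consistent units, then evaluate M:
  commercially pure titanium: σ_y = 324.7 MPa, ρ = 4533 kg/m³
  tungsten: σ_y = 668.0 MPa, ρ = 19200 kg/m³
  silicon nitride: σ_y = 544.0 MPa, ρ = 3252 kg/m³
  gray cast iron: σ_y = 212.0 MPa, ρ = 7080 kg/m³
  silicon nitride: M = 7.17×10⁻³
  commercially pure titanium: M = 3.98×10⁻³
  gray cast iron: M = 2.06×10⁻³
  tungsten: M = 1.35×10⁻³
Silicon nitride has the largest M.

silicon nitride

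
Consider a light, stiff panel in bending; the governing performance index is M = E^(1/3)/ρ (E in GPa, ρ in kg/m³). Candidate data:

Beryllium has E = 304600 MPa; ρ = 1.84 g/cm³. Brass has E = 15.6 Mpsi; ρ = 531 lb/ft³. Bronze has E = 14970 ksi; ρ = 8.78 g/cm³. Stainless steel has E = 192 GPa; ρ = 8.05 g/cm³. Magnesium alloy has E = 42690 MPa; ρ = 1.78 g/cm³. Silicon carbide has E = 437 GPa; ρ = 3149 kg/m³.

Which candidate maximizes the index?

Putting every candidate on a common basis:
  beryllium: E = 304.6 GPa, ρ = 1840 kg/m³
  brass: E = 107.6 GPa, ρ = 8506 kg/m³
  bronze: E = 103.2 GPa, ρ = 8780 kg/m³
  stainless steel: E = 192.0 GPa, ρ = 8050 kg/m³
  magnesium alloy: E = 42.69 GPa, ρ = 1780 kg/m³
  silicon carbide: E = 437.0 GPa, ρ = 3149 kg/m³
  beryllium: M = 3.66×10⁻³
  silicon carbide: M = 2.41×10⁻³
  magnesium alloy: M = 1.96×10⁻³
  stainless steel: M = 0.717×10⁻³
  brass: M = 0.559×10⁻³
  bronze: M = 0.534×10⁻³
Beryllium has the largest M.

beryllium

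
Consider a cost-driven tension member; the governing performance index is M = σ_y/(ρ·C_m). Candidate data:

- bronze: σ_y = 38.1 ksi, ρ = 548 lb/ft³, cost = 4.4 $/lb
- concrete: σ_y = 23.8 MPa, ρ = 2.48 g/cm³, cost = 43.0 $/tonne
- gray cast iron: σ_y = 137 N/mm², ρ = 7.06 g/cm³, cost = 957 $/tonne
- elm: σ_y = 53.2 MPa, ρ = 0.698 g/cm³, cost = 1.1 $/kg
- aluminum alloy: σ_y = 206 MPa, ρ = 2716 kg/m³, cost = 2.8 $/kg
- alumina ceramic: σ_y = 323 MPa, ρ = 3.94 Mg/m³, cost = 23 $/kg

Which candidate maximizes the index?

concrete

After converting to SI:
  bronze: σ_y = 262.7 MPa, ρ = 8778 kg/m³, cost = 9.700 $/kg
  concrete: σ_y = 23.80 MPa, ρ = 2480 kg/m³, cost = 0.04300 $/kg
  gray cast iron: σ_y = 137.0 MPa, ρ = 7060 kg/m³, cost = 0.9570 $/kg
  elm: σ_y = 53.20 MPa, ρ = 698.0 kg/m³, cost = 1.100 $/kg
  aluminum alloy: σ_y = 206.0 MPa, ρ = 2716 kg/m³, cost = 2.800 $/kg
  alumina ceramic: σ_y = 323.0 MPa, ρ = 3940 kg/m³, cost = 23.00 $/kg
  concrete: M = 223 kN·m per $
  elm: M = 69.3 kN·m per $
  aluminum alloy: M = 27.1 kN·m per $
  gray cast iron: M = 20.3 kN·m per $
  alumina ceramic: M = 3.56 kN·m per $
  bronze: M = 3.09 kN·m per $
Concrete has the largest M.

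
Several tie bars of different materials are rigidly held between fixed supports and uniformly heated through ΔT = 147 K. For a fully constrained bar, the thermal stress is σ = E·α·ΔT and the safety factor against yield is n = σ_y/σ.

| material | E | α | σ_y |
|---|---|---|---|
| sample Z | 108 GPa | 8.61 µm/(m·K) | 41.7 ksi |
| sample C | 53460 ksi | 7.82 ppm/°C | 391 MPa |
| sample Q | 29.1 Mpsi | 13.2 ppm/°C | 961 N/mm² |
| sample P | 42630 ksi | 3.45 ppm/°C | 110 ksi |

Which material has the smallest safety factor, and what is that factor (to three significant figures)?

sample C, n = 0.923

Per material, after unit conversion:
  sample Z: E = 108.0, α = 8.61, σ_y = 287.5 → σ = 137 MPa, n = 2.10
  sample C: E = 368.6, α = 7.82, σ_y = 391.0 → σ = 424 MPa, n = 0.923
  sample Q: E = 200.6, α = 13.2, σ_y = 961.0 → σ = 389 MPa, n = 2.47
  sample P: E = 293.9, α = 3.45, σ_y = 758.4 → σ = 149 MPa, n = 5.09
The minimum is sample C at n = 0.923.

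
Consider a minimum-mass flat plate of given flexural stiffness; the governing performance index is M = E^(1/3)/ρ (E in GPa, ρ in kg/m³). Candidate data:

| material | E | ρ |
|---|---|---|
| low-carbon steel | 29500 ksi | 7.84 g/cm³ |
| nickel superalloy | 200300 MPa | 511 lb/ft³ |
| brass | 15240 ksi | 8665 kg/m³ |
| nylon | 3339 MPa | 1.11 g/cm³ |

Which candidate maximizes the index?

nylon

Putting every candidate on a common basis:
  low-carbon steel: E = 203.4 GPa, ρ = 7840 kg/m³
  nickel superalloy: E = 200.3 GPa, ρ = 8185 kg/m³
  brass: E = 105.1 GPa, ρ = 8665 kg/m³
  nylon: E = 3.339 GPa, ρ = 1110 kg/m³
  nylon: M = 1.35×10⁻³
  low-carbon steel: M = 0.750×10⁻³
  nickel superalloy: M = 0.715×10⁻³
  brass: M = 0.545×10⁻³
The maximum is for nylon.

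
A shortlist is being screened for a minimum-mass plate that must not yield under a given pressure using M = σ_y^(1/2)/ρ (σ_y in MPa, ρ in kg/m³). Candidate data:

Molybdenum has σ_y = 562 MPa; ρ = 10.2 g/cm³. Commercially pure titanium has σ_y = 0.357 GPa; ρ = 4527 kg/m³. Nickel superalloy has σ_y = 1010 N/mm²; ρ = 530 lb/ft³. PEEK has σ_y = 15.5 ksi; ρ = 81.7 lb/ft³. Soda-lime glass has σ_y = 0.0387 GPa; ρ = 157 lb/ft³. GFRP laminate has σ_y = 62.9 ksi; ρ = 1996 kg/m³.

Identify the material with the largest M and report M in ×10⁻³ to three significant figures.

Convert each candidate to consistent units, then evaluate M:
  molybdenum: σ_y = 562.0 MPa, ρ = 10200 kg/m³
  commercially pure titanium: σ_y = 357.0 MPa, ρ = 4527 kg/m³
  nickel superalloy: σ_y = 1010 MPa, ρ = 8490 kg/m³
  PEEK: σ_y = 106.9 MPa, ρ = 1309 kg/m³
  soda-lime glass: σ_y = 38.70 MPa, ρ = 2515 kg/m³
  GFRP laminate: σ_y = 433.7 MPa, ρ = 1996 kg/m³
  GFRP laminate: M = 10.4×10⁻³
  PEEK: M = 7.90×10⁻³
  commercially pure titanium: M = 4.17×10⁻³
  nickel superalloy: M = 3.74×10⁻³
  soda-lime glass: M = 2.47×10⁻³
  molybdenum: M = 2.32×10⁻³
The maximum is for GFRP laminate.

GFRP laminate, M = 10.4×10⁻³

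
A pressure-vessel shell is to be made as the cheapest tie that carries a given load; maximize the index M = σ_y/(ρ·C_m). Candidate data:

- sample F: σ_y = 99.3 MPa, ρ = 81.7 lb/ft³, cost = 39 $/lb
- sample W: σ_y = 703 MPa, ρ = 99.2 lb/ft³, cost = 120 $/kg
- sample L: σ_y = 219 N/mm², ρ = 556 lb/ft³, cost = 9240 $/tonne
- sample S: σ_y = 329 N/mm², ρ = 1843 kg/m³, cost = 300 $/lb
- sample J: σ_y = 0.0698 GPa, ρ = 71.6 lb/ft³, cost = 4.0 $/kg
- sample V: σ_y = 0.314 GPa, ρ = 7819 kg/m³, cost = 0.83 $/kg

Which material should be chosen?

sample V

In SI units:
  sample F: σ_y = 99.30 MPa, ρ = 1309 kg/m³, cost = 85.98 $/kg
  sample W: σ_y = 703.0 MPa, ρ = 1589 kg/m³, cost = 120.0 $/kg
  sample L: σ_y = 219.0 MPa, ρ = 8906 kg/m³, cost = 9.240 $/kg
  sample S: σ_y = 329.0 MPa, ρ = 1843 kg/m³, cost = 661.4 $/kg
  sample J: σ_y = 69.80 MPa, ρ = 1147 kg/m³, cost = 4.000 $/kg
  sample V: σ_y = 314.0 MPa, ρ = 7819 kg/m³, cost = 0.8300 $/kg
  sample V: M = 48.4 kN·m per $
  sample J: M = 15.2 kN·m per $
  sample W: M = 3.69 kN·m per $
  sample L: M = 2.66 kN·m per $
  sample F: M = 0.883 kN·m per $
  sample S: M = 0.270 kN·m per $
Sample V ranks first.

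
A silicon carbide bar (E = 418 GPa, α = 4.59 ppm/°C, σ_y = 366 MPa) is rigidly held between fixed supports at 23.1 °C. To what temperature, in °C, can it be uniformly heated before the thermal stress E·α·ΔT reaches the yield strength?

214 °C

E·α·ΔT = 366.0 MPa ⇒ ΔT = 366.0 / (418.0×10³ × 4.59×10⁻⁶) = 190.8 K.
T = 23.1 + 190.8 = 213.9 °C.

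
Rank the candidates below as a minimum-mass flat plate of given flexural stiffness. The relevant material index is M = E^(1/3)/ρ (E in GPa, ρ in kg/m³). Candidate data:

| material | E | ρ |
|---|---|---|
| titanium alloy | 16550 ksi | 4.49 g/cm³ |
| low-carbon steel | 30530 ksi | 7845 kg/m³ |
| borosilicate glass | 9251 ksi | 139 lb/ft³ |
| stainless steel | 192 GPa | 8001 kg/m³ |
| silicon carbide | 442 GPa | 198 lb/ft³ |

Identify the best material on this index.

Normalizing units and computing the index:
  titanium alloy: E = 114.1 GPa, ρ = 4490 kg/m³
  low-carbon steel: E = 210.5 GPa, ρ = 7845 kg/m³
  borosilicate glass: E = 63.78 GPa, ρ = 2227 kg/m³
  stainless steel: E = 192.0 GPa, ρ = 8001 kg/m³
  silicon carbide: E = 442.0 GPa, ρ = 3172 kg/m³
  silicon carbide: M = 2.40×10⁻³
  borosilicate glass: M = 1.79×10⁻³
  titanium alloy: M = 1.08×10⁻³
  low-carbon steel: M = 0.758×10⁻³
  stainless steel: M = 0.721×10⁻³
The maximum is for silicon carbide.

silicon carbide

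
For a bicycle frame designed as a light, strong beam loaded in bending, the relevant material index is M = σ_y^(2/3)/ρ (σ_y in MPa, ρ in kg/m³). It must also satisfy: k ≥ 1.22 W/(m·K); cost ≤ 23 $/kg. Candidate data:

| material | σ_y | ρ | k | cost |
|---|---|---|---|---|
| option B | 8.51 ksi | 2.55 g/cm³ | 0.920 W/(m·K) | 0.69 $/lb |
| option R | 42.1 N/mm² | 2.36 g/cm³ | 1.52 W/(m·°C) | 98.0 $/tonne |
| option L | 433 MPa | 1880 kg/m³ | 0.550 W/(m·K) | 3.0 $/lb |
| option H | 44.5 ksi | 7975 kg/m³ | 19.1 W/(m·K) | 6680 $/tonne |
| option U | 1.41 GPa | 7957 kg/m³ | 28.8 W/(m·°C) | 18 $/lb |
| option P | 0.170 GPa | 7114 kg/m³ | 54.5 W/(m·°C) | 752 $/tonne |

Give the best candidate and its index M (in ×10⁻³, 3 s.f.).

Screen on constraints: k ≥ 1.22 W/(m·K); cost ≤ 23 $/kg. Survivors: option R, option H, option P.
Convert each candidate to consistent units, then evaluate M:
  option R: σ_y = 42.10 MPa, ρ = 2360 kg/m³
  option H: σ_y = 306.8 MPa, ρ = 7975 kg/m³
  option P: σ_y = 170.0 MPa, ρ = 7114 kg/m³
  option H: M = 5.70×10⁻³
  option R: M = 5.13×10⁻³
  option P: M = 4.31×10⁻³
The maximum is for option H.

option H, M = 5.70×10⁻³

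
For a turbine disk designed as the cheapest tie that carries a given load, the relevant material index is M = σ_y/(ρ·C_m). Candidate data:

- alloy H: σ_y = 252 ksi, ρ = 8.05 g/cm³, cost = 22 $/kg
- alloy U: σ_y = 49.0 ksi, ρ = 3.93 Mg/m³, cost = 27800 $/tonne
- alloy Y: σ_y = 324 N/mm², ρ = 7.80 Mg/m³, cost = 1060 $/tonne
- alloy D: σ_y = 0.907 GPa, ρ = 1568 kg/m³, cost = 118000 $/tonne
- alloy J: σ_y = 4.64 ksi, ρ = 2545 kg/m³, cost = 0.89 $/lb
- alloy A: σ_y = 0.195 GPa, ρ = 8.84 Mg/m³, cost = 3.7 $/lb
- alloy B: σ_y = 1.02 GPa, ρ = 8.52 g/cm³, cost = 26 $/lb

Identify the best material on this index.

Putting every candidate on a common basis:
  alloy H: σ_y = 1737 MPa, ρ = 8050 kg/m³, cost = 22.00 $/kg
  alloy U: σ_y = 337.8 MPa, ρ = 3930 kg/m³, cost = 27.80 $/kg
  alloy Y: σ_y = 324.0 MPa, ρ = 7800 kg/m³, cost = 1.060 $/kg
  alloy D: σ_y = 907.0 MPa, ρ = 1568 kg/m³, cost = 118.0 $/kg
  alloy J: σ_y = 31.99 MPa, ρ = 2545 kg/m³, cost = 1.962 $/kg
  alloy A: σ_y = 195.0 MPa, ρ = 8840 kg/m³, cost = 8.157 $/kg
  alloy B: σ_y = 1020 MPa, ρ = 8520 kg/m³, cost = 57.32 $/kg
  alloy Y: M = 39.2 kN·m per $
  alloy H: M = 9.81 kN·m per $
  alloy J: M = 6.41 kN·m per $
  alloy D: M = 4.90 kN·m per $
  alloy U: M = 3.09 kN·m per $
  alloy A: M = 2.70 kN·m per $
  alloy B: M = 2.09 kN·m per $
Alloy Y has the largest M.

alloy Y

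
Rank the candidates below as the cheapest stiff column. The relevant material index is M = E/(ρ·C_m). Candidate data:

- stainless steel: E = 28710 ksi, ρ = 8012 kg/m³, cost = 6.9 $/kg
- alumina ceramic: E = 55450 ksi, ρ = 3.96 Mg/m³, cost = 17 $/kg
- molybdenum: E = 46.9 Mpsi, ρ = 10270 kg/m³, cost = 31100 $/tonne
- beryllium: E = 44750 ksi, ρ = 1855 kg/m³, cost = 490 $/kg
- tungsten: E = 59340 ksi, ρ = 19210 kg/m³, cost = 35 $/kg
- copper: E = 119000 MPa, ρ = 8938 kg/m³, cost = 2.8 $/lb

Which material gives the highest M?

alumina ceramic

Normalizing units and computing the index:
  stainless steel: E = 197.9 GPa, ρ = 8012 kg/m³, cost = 6.900 $/kg
  alumina ceramic: E = 382.3 GPa, ρ = 3960 kg/m³, cost = 17.00 $/kg
  molybdenum: E = 323.4 GPa, ρ = 10270 kg/m³, cost = 31.10 $/kg
  beryllium: E = 308.5 GPa, ρ = 1855 kg/m³, cost = 490.0 $/kg
  tungsten: E = 409.1 GPa, ρ = 19210 kg/m³, cost = 35.00 $/kg
  copper: E = 119.0 GPa, ρ = 8938 kg/m³, cost = 6.173 $/kg
  alumina ceramic: M = 5.68 MN·m per $
  stainless steel: M = 3.58 MN·m per $
  copper: M = 2.16 MN·m per $
  molybdenum: M = 1.01 MN·m per $
  tungsten: M = 0.609 MN·m per $
  beryllium: M = 0.339 MN·m per $
Alumina ceramic ranks first.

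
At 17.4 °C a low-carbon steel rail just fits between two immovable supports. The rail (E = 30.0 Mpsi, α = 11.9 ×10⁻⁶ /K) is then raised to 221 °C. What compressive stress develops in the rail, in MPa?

E = 30.0 Mpsi = 206.8 GPa.
ΔT = 203.6 K. Constrained thermal stress σ = E·α·ΔT = 206.8×10³ MPa × 11.9×10⁻⁶ × 203.6 = 501 MPa (compressive).

501 MPa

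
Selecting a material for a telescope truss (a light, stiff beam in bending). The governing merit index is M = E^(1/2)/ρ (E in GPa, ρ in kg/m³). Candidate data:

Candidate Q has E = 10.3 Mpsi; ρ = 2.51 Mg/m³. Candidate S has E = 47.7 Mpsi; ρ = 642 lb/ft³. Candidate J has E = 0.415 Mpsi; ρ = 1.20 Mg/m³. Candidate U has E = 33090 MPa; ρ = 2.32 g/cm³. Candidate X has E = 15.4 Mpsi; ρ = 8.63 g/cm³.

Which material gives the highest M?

Putting every candidate on a common basis:
  candidate Q: E = 71.02 GPa, ρ = 2510 kg/m³
  candidate S: E = 328.9 GPa, ρ = 10280 kg/m³
  candidate J: E = 2.861 GPa, ρ = 1200 kg/m³
  candidate U: E = 33.09 GPa, ρ = 2320 kg/m³
  candidate X: E = 106.2 GPa, ρ = 8630 kg/m³
  candidate Q: M = 3.36×10⁻³
  candidate U: M = 2.48×10⁻³
  candidate S: M = 1.76×10⁻³
  candidate J: M = 1.41×10⁻³
  candidate X: M = 1.19×10⁻³
Candidate Q ranks first.

candidate Q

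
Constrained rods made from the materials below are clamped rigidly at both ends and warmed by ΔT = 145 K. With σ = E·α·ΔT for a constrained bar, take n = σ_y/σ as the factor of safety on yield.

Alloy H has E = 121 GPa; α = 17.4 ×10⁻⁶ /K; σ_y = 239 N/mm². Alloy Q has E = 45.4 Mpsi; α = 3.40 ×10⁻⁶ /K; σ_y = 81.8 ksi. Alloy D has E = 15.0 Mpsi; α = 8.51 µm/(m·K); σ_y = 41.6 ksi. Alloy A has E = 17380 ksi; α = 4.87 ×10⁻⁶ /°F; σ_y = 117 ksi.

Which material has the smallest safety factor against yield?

With everything in SI (GPa, ×10⁻⁶/K, MPa):
  alloy H: E = 121.0, α = 17.4, σ_y = 239.0 → σ = 305 MPa, n = 0.783
  alloy Q: E = 313.0, α = 3.40, σ_y = 564.0 → σ = 154 MPa, n = 3.65
  alloy D: E = 103.4, α = 8.51, σ_y = 286.8 → σ = 128 MPa, n = 2.25
  alloy A: E = 119.8, α = 8.77, σ_y = 806.7 → σ = 152 MPa, n = 5.30
The minimum is alloy H at n = 0.783.

alloy H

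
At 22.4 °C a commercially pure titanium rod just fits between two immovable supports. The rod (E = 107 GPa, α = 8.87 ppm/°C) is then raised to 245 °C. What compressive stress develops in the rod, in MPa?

211 MPa

ΔT = 222.6 K. Constrained thermal stress σ = E·α·ΔT = 107.0×10³ MPa × 8.87×10⁻⁶ × 222.6 = 211 MPa (compressive).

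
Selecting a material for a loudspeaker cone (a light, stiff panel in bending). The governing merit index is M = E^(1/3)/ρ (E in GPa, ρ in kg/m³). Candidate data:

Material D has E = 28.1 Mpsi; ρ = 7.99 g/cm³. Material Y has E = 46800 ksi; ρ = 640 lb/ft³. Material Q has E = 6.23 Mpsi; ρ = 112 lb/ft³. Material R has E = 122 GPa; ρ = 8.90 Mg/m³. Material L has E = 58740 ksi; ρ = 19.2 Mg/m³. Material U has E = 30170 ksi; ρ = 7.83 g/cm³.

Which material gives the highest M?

Convert each candidate to consistent units, then evaluate M:
  material D: E = 193.7 GPa, ρ = 7990 kg/m³
  material Y: E = 322.7 GPa, ρ = 10250 kg/m³
  material Q: E = 42.95 GPa, ρ = 1794 kg/m³
  material R: E = 122.0 GPa, ρ = 8900 kg/m³
  material L: E = 405.0 GPa, ρ = 19200 kg/m³
  material U: E = 208.0 GPa, ρ = 7830 kg/m³
  material Q: M = 1.95×10⁻³
  material U: M = 0.757×10⁻³
  material D: M = 0.724×10⁻³
  material Y: M = 0.669×10⁻³
  material R: M = 0.557×10⁻³
  material L: M = 0.385×10⁻³
Material Q has the largest M.

material Q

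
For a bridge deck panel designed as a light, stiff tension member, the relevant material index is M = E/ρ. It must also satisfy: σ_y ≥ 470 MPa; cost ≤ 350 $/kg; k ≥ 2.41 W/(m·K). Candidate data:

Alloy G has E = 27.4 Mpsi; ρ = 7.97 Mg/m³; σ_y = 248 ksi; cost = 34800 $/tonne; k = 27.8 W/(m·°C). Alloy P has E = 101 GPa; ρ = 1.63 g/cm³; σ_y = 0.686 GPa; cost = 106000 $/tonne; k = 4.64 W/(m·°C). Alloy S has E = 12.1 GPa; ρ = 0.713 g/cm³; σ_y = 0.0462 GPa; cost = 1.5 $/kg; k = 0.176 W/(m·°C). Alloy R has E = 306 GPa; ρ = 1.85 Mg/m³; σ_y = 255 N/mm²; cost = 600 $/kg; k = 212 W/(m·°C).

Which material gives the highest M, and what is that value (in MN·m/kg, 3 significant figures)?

Screen on constraints: σ_y ≥ 470 MPa; cost ≤ 350 $/kg; k ≥ 2.41 W/(m·K). Survivors: alloy G, alloy P.
Normalizing units and computing the index:
  alloy G: E = 188.9 GPa, ρ = 7970 kg/m³
  alloy P: E = 101.0 GPa, ρ = 1630 kg/m³
  alloy P: M = 62.0 MN·m/kg
  alloy G: M = 23.7 MN·m/kg
Highest index: alloy P.

alloy P, M = 62.0 MN·m/kg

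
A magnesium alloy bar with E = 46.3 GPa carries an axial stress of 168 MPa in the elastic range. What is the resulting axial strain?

ε = σ/E = 168 / 46300 = 3.63×10⁻³.

3.63×10⁻³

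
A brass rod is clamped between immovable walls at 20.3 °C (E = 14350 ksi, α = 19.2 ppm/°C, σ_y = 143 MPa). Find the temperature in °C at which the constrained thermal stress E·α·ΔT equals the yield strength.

95.6 °C

E = 14350 ksi = 98.94 GPa.
E·α·ΔT = 143.0 MPa ⇒ ΔT = 143.0 / (98.94×10³ × 19.2×10⁻⁶) = 75.28 K.
T = 20.3 + 75.28 = 95.58 °C.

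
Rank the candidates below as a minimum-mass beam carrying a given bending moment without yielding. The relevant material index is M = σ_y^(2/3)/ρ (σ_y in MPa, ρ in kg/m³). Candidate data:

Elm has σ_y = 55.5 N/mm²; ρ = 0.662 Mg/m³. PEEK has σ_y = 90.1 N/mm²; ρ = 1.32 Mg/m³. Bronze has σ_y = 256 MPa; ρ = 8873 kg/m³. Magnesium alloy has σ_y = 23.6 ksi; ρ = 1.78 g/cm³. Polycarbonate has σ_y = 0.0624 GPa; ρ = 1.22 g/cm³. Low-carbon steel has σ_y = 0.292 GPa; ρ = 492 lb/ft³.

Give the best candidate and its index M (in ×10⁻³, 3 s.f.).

elm, M = 22.0×10⁻³

Putting every candidate on a common basis:
  elm: σ_y = 55.50 MPa, ρ = 662.0 kg/m³
  PEEK: σ_y = 90.10 MPa, ρ = 1320 kg/m³
  bronze: σ_y = 256.0 MPa, ρ = 8873 kg/m³
  magnesium alloy: σ_y = 162.7 MPa, ρ = 1780 kg/m³
  polycarbonate: σ_y = 62.40 MPa, ρ = 1220 kg/m³
  low-carbon steel: σ_y = 292.0 MPa, ρ = 7881 kg/m³
  elm: M = 22.0×10⁻³
  magnesium alloy: M = 16.7×10⁻³
  PEEK: M = 15.2×10⁻³
  polycarbonate: M = 12.9×10⁻³
  low-carbon steel: M = 5.58×10⁻³
  bronze: M = 4.54×10⁻³
The maximum is for elm.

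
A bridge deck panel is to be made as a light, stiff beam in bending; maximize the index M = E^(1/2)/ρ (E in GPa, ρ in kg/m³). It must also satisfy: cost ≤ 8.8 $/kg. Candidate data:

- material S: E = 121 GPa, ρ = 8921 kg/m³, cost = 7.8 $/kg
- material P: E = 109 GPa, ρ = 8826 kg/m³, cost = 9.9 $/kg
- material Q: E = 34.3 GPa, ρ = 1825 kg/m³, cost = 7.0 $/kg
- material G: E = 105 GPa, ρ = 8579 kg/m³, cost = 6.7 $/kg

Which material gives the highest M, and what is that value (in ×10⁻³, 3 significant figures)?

material Q, M = 3.21×10⁻³

Screen on constraints: cost ≤ 8.8 $/kg. Survivors: material S, material Q, material G.
Evaluate M for each candidate:
  material Q: M = 3.21×10⁻³
  material S: M = 1.23×10⁻³
  material G: M = 1.19×10⁻³
Material Q ranks first.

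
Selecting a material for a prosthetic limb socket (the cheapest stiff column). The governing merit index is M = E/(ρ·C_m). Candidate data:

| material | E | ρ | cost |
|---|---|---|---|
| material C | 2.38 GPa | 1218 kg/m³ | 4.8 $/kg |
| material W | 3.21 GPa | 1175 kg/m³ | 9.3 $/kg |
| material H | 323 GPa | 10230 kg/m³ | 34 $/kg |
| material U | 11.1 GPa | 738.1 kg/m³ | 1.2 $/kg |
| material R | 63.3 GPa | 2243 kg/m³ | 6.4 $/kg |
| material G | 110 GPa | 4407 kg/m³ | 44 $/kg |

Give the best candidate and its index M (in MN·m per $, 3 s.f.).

material U, M = 12.5 MN·m per $

Computing M directly (units already consistent):
  material U: M = 12.5 MN·m per $
  material R: M = 4.41 MN·m per $
  material H: M = 0.929 MN·m per $
  material G: M = 0.567 MN·m per $
  material C: M = 0.407 MN·m per $
  material W: M = 0.294 MN·m per $
Material U has the largest M.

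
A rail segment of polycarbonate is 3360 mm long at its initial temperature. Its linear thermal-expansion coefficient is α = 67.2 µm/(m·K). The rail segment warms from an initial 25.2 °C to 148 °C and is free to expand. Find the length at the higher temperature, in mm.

ΔT = 148 − 25.2 = 122.8 K.
ΔL = α·L₀·ΔT = 67.2×10⁻⁶ × 3360 mm × 122.8 K = 27.7 mm.
L = L₀ + ΔL = 3360 + 27.7 = 3387.7 mm.

3387.7 mm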